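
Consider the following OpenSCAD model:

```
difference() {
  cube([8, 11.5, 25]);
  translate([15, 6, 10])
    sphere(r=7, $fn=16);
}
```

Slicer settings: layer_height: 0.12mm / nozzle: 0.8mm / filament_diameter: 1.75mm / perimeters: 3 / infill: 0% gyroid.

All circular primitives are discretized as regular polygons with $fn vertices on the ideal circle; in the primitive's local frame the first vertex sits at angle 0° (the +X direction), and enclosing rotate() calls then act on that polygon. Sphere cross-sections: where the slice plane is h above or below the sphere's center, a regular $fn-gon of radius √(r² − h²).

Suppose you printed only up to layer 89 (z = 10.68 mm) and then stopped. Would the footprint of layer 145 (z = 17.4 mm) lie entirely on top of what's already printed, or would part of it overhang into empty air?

entirely on top

Compare the two slices. At z = 10.68: the 8×11.5 cube contributes its full rectangle (area 92.00 mm²); the r=7 sphere at (15, 6) slices to a regular 16-gon of circumradius 6.967 (√(r²−h²) with h=0.68 from center) (area = (16/2)·6.967²·sin(360°/16) = 148.60 mm²); After the difference (first − rest): starting from the 8×11.5 cube (92.00 mm²), the r=7 sphere at (15, 6) misses the remaining region (no effect) — area = 92.00 mm². At z = 17.4: the cube is present — its section is the full 8×11.5 rectangle (area 92.00 mm²); the sphere at (15, 6) is absent (|z−center|=7.400 > r=7); Subtracting the remaining from the first: none of the subtracted shapes is present at this height, so the 8×11.5 cube is unchanged — area = 92.00 mm². Checking containment: the cross-section at z = 17.4 is a subset of the cross-section at z = 10.68.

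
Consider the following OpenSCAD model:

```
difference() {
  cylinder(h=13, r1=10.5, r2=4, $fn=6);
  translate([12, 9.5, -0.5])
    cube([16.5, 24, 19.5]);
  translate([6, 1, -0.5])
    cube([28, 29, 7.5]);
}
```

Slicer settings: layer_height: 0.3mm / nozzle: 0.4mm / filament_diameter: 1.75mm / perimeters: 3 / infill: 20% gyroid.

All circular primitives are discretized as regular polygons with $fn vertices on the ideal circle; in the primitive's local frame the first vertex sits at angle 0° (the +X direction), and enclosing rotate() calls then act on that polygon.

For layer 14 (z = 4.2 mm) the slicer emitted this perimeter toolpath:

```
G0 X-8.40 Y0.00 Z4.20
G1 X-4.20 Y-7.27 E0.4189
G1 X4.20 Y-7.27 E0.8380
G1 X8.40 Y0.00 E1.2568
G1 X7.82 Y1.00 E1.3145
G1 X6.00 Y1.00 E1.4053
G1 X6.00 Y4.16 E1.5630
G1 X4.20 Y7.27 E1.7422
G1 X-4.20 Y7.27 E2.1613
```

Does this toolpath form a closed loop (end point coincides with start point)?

Start point (G0): (-8.40, 0.00). End point (last G1): the path does not return to the start — open.

no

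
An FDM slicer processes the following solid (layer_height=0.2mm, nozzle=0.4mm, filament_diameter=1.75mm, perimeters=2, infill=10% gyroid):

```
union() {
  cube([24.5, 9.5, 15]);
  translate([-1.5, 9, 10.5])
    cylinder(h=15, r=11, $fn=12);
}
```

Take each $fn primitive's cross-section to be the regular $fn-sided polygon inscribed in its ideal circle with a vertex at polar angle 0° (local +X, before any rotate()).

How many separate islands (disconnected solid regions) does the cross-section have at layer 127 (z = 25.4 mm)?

At z = 25.4 mm: the cube does not reach this height (z outside [0, 15]); the cylinder at (-1.5, 9): section is a regular 12-gon, circumradius r=11; Merging all regions: only the r=11 cylinder at (-1.5, 9) is present, so the union is just that shape — 1 connected region. Overall, the cross-section is a single solid region. Island count = 1.

1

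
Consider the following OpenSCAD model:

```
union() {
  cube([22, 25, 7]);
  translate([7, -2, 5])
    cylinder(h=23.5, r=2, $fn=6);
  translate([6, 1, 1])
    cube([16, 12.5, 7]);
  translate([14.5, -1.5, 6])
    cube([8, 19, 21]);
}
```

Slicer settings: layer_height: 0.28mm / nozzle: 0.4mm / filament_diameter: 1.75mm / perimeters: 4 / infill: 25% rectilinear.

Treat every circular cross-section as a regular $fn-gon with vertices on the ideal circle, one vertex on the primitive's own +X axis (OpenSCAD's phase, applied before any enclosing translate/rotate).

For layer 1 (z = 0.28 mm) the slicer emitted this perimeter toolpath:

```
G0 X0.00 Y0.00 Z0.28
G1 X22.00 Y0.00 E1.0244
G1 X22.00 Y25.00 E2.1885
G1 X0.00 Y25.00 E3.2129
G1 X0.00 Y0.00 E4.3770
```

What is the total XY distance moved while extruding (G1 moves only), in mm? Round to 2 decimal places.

94.00 mm

Sum the Euclidean lengths of each G1 segment: total = 94.00 mm.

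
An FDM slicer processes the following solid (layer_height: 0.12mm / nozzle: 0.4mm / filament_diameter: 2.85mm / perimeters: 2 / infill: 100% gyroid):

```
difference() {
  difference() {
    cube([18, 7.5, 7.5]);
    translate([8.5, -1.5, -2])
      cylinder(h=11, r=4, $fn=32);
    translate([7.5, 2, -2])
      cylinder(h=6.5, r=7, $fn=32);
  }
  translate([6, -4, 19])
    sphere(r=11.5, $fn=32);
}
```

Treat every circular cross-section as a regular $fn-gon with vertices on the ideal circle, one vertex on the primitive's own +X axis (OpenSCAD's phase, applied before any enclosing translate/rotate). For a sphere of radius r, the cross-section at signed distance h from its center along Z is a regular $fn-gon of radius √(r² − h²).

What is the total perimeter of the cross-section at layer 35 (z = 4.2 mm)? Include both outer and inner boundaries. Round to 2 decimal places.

45.88 mm

At z = 4.2 mm: the cube is present — its section is the full 18×7.5 rectangle (perimeter 51.00 mm); the r=4 cylinder at (8.5, -1.5) contributes a regular 32-gon of circumradius 4 (perimeter = 2·32·4.000·sin(180°/32) = 25.09 mm); the r=7 cylinder at (7.5, 2) contributes a regular 32-gon of circumradius 7 (perimeter = 2·32·7.000·sin(180°/32) = 43.91 mm); Taking the first minus the rest: starting from the 18×7.5 cube, the r=4 cylinder at (8.5, -1.5) partially overlaps it — only the 13.30 mm² overlap (of its 49.94 mm²) is removed, clipping the outline; the r=7 cylinder at (7.5, 2) partially overlaps it — only the 82.04 mm² overlap (of its 152.95 mm²) is removed, clipping the outline — boundary = 45.88 mm; the sphere at (6, -4) is absent (|z−center|=14.800 > r=11.5); Subtracting the remaining from the first: none of the subtracted shapes is present at this height, so that combined region is unchanged — boundary = 45.88 mm. Overall, the cross-section has 2 separate islands. Total boundary length (outer) = 45.88 mm.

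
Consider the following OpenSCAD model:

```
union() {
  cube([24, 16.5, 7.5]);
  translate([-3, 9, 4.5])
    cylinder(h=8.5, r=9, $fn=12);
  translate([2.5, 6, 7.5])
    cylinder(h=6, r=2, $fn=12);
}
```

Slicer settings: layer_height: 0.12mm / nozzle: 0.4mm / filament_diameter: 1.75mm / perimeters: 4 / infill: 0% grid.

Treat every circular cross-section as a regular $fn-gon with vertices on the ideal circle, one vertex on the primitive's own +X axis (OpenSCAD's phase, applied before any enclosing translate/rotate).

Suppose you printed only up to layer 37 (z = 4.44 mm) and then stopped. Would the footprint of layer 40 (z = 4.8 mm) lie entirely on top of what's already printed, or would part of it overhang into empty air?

Compare the two slices. At z = 4.44: the cube is present — its section is the full 24×16.5 rectangle (area 396.00 mm²); the cylinder at (-3, 9) is absent (z outside [4.5, 13]); the cylinder at (2.5, 6) does not reach this height (z outside [7.5, 13.5]); Merging all regions: only the 24×16.5 cube is present, so the union is just that shape — area = 396.00 mm². At z = 4.8: the cube (footprint 24×16.5) is included at this height (area 396.00 mm²); the cylinder at (-3, 9): section is a regular 12-gon, circumradius r=9 (area = (12/2)·9.000²·sin(360°/12) = 243.00 mm²); the cylinder at (2.5, 6) is not intersected at this z (z outside [7.5, 13.5]); Taking the union: the regions partially overlap — summed areas 639.00 mm² minus the doubly-counted overlap 69.13 mm² gives 569.87 mm² — area = 569.87 mm². Checking containment: at z = 4.8 the cross-section extends beyond the z = 4.44 cross-section by about 173.87 mm².

part overhangs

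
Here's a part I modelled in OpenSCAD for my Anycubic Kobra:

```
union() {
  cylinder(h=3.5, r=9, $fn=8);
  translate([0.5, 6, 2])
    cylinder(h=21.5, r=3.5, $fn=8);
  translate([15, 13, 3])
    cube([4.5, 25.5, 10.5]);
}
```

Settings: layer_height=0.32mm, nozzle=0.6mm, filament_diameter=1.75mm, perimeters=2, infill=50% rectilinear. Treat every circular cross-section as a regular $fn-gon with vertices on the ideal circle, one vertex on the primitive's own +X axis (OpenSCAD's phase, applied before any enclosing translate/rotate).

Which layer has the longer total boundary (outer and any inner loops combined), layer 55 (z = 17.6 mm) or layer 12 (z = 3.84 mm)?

layer 12 (z = 3.84 mm)

Layer 55 (z = 17.6): the cylinder is absent (z outside [0, 3.5]); the r=3.5 cylinder at (0.5, 6) gives a regular 8-gon of circumradius 3.5 (constant along its height) (perimeter = 2·8·3.500·sin(180°/8) = 21.43 mm); the cube at (15, 13) does not reach this height (z outside [3, 13.5]); Taking the union: only the r=3.5 cylinder at (0.5, 6) is present, so the union is just that shape — boundary = 21.43 mm. So its perimeter = 21.43 mm. Layer 12 (z = 3.84): the cylinder does not reach this height (z outside [0, 3.5]); the cylinder at (0.5, 6): section is a regular 8-gon, circumradius r=3.5 (perimeter = 2·8·3.500·sin(180°/8) = 21.43 mm); the cube at (15, 13) is present — its section is the full 4.5×25.5 rectangle (perimeter 60.00 mm); Merging all regions: the 2 present regions are separate (no shared area or edge), so areas and boundary lengths simply add and each stays a separate island — boundary = 81.43 mm. So its perimeter = 81.43 mm. Layer 12 is larger (81.43 vs 21.43 mm).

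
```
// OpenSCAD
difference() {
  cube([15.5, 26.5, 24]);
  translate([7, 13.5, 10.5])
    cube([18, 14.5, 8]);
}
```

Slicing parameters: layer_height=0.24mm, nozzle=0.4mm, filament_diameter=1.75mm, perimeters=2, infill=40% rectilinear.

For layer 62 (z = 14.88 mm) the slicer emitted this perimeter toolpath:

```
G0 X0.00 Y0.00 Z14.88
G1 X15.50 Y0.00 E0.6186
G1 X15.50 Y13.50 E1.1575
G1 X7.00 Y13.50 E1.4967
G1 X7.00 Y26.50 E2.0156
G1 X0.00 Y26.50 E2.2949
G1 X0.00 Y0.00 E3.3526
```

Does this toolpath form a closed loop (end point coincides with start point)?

Start point (G0): (0.00, 0.00). End point (last G1): the path returns to the start — closed.

yes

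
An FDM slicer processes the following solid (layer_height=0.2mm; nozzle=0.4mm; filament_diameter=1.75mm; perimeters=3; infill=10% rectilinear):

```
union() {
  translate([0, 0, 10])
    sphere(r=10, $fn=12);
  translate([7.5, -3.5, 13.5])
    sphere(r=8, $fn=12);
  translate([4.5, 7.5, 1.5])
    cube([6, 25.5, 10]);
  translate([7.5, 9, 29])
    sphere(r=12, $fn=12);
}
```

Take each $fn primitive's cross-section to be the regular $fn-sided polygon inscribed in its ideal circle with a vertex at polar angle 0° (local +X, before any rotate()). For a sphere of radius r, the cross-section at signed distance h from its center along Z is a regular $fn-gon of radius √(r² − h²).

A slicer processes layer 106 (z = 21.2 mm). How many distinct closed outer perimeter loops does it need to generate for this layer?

At z = 21.2 mm: the sphere does not reach this height (|z−center|=11.200 > r=10); the r=8 sphere at (7.5, -3.5) contributes a regular 12-gon of circumradius √(8²−7.7²) = 2.170; the cube at (4.5, 7.5) is absent (z outside [1.5, 11.5]); the sphere at (7.5, 9): section is a regular 12-gon, circumradius = √(r²−h²) = √(12²−7.8²) = 9.119; Merging all regions: the 2 present regions are separate (no shared area or edge), so areas and boundary lengths simply add and each stays a separate island — 2 connected regions. The result has 2 disconnected regions.

2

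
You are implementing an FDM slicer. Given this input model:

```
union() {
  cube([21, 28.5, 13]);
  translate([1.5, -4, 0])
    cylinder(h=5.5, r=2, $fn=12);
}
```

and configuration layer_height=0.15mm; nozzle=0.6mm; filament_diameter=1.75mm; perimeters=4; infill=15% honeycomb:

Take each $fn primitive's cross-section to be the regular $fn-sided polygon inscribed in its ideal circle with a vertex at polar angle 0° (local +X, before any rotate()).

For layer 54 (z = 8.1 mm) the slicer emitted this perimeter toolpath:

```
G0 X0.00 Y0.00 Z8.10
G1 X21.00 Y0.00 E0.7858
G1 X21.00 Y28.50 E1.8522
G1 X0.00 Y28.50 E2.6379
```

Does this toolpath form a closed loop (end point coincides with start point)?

Start point (G0): (0.00, 0.00). End point (last G1): the path does not return to the start — open.

no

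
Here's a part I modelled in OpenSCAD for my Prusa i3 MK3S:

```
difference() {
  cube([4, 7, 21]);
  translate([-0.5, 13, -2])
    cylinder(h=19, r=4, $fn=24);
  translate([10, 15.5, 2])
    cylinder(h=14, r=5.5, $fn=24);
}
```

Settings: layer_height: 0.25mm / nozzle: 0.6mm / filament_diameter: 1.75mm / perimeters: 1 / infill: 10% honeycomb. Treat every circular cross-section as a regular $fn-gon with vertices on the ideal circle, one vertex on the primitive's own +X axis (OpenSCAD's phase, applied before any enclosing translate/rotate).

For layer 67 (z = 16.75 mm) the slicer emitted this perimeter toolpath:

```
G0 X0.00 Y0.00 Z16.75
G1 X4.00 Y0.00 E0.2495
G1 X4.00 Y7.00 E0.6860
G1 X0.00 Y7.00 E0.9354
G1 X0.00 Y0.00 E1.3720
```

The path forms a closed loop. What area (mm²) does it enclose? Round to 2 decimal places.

28.00 mm²

Apply the shoelace formula to the sequence of (X, Y) vertices; enclosed area = 28.00 mm².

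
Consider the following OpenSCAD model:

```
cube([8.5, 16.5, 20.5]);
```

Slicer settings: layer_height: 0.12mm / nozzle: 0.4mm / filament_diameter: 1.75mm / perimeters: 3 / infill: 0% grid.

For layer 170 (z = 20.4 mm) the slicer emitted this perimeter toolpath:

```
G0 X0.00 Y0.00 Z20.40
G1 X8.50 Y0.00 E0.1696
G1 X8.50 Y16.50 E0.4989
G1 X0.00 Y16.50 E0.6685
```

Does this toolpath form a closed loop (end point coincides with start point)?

no

Start point (G0): (0.00, 0.00). End point (last G1): the path does not return to the start — open.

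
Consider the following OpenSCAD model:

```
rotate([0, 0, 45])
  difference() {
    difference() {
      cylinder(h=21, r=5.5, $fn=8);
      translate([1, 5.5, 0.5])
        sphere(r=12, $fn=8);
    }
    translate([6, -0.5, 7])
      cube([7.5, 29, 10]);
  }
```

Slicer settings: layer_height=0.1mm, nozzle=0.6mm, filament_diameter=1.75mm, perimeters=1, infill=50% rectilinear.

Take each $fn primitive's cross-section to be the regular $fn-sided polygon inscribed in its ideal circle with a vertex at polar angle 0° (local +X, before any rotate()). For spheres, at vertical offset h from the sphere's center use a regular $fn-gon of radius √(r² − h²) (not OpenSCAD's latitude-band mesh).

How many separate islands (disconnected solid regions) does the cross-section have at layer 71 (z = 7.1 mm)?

At z = 7.1 mm: the r=5.5 cylinder gives a regular 8-gon of circumradius 5.5 (constant along its height); the sphere at (1, 5.5): section is a regular 8-gon, circumradius = √(r²−h²) = √(12²−6.6²) = 10.022; Taking the first minus the rest: starting from the r=5.5 cylinder, the r=12 sphere at (1, 5.5) partially overlaps it — only the 76.97 mm² overlap (of its 284.09 mm²) is removed, clipping the outline — 1 connected region; the cube at (6, -0.5) is present — its section is the full 7.5×29 rectangle; Subtracting the remaining from the first: starting from the result so far, the 7.5×29 cube at (6, -0.5) misses the remaining region (no effect) — 1 connected region; (rotated 45° about Z; rotation is an isometry so areas/perimeters/island counts are preserved). Overall, the cross-section is a single solid region. Island count = 1.

1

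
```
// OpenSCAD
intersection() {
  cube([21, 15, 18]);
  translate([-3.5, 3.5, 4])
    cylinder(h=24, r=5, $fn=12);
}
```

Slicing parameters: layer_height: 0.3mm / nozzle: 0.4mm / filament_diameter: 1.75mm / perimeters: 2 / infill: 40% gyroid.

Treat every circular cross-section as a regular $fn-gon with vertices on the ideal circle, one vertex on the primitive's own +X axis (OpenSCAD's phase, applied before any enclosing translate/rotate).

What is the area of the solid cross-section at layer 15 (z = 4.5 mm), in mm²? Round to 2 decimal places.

At z = 4.5 mm: the cube (footprint 21×15) is included at this height (area 315.00 mm²); the cylinder at (-3.5, 3.5): section is a regular 12-gon, circumradius r=5 (area = (12/2)·5.000²·sin(360°/12) = 75.00 mm²); After intersecting: the r=5 cylinder at (-3.5, 3.5) partially overlaps the 21×15 cube; clipping to the common part keeps 6.51 mm² — area = 6.51 mm². Overall, the cross-section is a single solid region. Net area = 6.51 mm².

6.51 mm²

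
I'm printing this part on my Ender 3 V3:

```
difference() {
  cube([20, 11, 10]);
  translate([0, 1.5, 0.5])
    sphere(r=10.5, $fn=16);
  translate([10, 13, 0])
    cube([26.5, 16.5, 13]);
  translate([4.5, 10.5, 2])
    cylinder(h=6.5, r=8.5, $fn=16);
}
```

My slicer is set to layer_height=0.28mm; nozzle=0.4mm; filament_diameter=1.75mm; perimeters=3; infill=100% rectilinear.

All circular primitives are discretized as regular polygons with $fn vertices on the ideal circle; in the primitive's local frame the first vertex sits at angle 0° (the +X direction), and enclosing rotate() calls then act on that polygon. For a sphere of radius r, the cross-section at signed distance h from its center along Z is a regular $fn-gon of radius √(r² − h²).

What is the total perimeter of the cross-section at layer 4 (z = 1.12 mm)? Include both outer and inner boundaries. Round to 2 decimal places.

50.00 mm

At z = 1.12 mm: the cube (footprint 20×11) is included at this height (perimeter 62.00 mm); the r=10.5 sphere at (0, 1.5) contributes a regular 16-gon of circumradius √(10.5²−0.62²) = 10.482 (perimeter = 2·16·10.482·sin(180°/16) = 65.44 mm); the cube at (10, 13) (footprint 26.5×16.5) is included at this height (perimeter 86.00 mm); the cylinder at (4.5, 10.5) does not reach this height (z outside [2, 8.5]); After the difference (first − rest): starting from the 20×11 cube, the r=10.5 sphere at (0, 1.5) partially overlaps it — only the 97.22 mm² overlap (of its 336.35 mm²) is removed, clipping the outline; the 26.5×16.5 cube at (10, 13) misses the remaining region (no effect) — boundary = 50.00 mm. Overall, the cross-section is a single solid region. Total boundary length (outer) = 50.00 mm.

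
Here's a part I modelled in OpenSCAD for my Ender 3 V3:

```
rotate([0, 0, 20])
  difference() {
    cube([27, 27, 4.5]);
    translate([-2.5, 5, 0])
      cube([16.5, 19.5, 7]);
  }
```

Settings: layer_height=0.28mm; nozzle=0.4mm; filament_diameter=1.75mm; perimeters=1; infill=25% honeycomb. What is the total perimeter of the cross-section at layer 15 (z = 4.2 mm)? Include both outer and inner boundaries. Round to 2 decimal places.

136.00 mm

At z = 4.2 mm: the 27×27 cube contributes its full rectangle (perimeter 108.00 mm); the cube at (-2.5, 5) (footprint 16.5×19.5) is included at this height (perimeter 72.00 mm); Subtracting the remaining from the first: starting from the 27×27 cube, the 16.5×19.5 cube at (-2.5, 5) partially overlaps it — only the 273.00 mm² overlap (of its 321.75 mm²) is removed, clipping the outline — boundary = 136.00 mm; (whole slice rotated 20° about Z — lengths, areas and connectivity unchanged). Overall, the cross-section is a single solid region. Total boundary length (outer) = 136.00 mm.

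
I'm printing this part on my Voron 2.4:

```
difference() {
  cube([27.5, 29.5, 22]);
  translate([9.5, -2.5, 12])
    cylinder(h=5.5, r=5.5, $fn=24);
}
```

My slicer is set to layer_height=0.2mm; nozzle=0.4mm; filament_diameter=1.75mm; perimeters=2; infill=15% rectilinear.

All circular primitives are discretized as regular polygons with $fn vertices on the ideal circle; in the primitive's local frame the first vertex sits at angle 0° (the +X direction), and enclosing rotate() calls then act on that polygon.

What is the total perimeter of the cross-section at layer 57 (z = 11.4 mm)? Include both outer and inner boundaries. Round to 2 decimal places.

114.00 mm

At z = 11.4 mm: the cube (footprint 27.5×29.5) is included at this height (perimeter 114.00 mm); the cylinder at (9.5, -2.5) does not reach this height (z outside [12, 17.5]); Subtracting the remaining from the first: none of the subtracted shapes is present at this height, so the 27.5×29.5 cube is unchanged — boundary = 114.00 mm. Overall, the cross-section is a single solid region. Total boundary length (outer) = 114.00 mm.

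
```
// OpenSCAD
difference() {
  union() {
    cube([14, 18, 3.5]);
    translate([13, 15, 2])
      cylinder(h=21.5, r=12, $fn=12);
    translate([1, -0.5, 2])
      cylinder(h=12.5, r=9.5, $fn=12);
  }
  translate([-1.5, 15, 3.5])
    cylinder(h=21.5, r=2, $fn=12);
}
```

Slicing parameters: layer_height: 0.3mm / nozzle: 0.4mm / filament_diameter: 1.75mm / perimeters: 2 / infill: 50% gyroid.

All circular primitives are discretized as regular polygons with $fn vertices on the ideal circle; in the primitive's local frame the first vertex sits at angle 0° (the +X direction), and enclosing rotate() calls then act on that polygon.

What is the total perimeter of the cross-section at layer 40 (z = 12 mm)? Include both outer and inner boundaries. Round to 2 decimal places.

At z = 12 mm: the cube is not intersected at this z (z outside [0, 3.5]); the r=12 cylinder at (13, 15) gives a regular 12-gon of circumradius 12 (constant along its height) (perimeter = 2·12·12.000·sin(180°/12) = 74.54 mm); the r=9.5 cylinder at (1, -0.5) gives a regular 12-gon of circumradius 9.5 (constant along its height) (perimeter = 2·12·9.500·sin(180°/12) = 59.01 mm); Taking the union: the regions partially overlap (shared area 7.08 mm²), so the edge portions inside another operand are dropped and the merged outline is re-measured after clipping — boundary = 117.97 mm; the cylinder at (-1.5, 15): section is a regular 12-gon, circumradius r=2 (perimeter = 2·12·2.000·sin(180°/12) = 12.42 mm); Taking the first minus the rest: starting from that combined region, the r=2 cylinder at (-1.5, 15) misses the remaining region (no effect) — boundary = 117.97 mm. Overall, the cross-section is a single solid region. Total boundary length (outer) = 117.97 mm.

117.97 mm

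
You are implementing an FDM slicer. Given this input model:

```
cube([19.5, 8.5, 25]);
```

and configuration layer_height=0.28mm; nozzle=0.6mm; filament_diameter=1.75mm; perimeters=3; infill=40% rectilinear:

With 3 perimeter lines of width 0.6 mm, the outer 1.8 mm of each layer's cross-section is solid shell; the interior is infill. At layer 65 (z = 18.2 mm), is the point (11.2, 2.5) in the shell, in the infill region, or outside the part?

infill

At z = 18.2 mm: the cube is present — its section is the full 19.5×8.5 rectangle. Overall, the cross-section is a single solid region. The nearest boundary edge runs (0.00, 0.00)→(19.50, 0.00); distance from the point to it = 2.50 mm. The point is inside the cross-section and 2.50 mm from the nearest boundary — more than the 1.8 mm shell width (3 × 0.6), so it's in the infill interior.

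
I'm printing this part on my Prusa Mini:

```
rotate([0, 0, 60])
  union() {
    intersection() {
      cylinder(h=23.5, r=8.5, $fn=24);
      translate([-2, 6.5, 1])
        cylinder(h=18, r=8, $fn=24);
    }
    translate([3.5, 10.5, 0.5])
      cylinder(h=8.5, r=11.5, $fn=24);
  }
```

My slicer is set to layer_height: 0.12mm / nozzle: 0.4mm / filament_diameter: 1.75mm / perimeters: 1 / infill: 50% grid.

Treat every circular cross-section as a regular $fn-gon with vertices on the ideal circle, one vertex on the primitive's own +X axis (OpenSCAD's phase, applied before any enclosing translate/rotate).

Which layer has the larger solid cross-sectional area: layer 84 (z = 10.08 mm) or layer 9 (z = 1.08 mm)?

layer 9 (z = 1.08 mm)

Layer 84 (z = 10.08): the cylinder: section is a regular 24-gon, circumradius r=8.5 (area = (24/2)·8.500²·sin(360°/24) = 224.40 mm²); the r=8 cylinder at (-2, 6.5) contributes a regular 24-gon of circumradius 8 (area = (24/2)·8.000²·sin(360°/24) = 198.77 mm²); Keeping only the common overlap: the r=8 cylinder at (-2, 6.5) partially overlaps the r=8.5 cylinder; clipping to the common part keeps 102.97 mm² — area = 102.97 mm²; the cylinder at (3.5, 10.5) does not reach this height (z outside [0.5, 9]); Taking the union: only the result so far is present, so the union is just that shape — area = 102.97 mm²; (rotated 60° about Z; rotation is an isometry so areas/perimeters/island counts are preserved). So its area = 102.97 mm². Layer 9 (z = 1.08): the r=8.5 cylinder contributes a regular 24-gon of circumradius 8.5 (area = (24/2)·8.500²·sin(360°/24) = 224.40 mm²); the cylinder at (-2, 6.5): section is a regular 24-gon, circumradius r=8 (area = (24/2)·8.000²·sin(360°/24) = 198.77 mm²); After intersecting: the r=8 cylinder at (-2, 6.5) partially overlaps the r=8.5 cylinder; clipping to the common part keeps 102.97 mm² — area = 102.97 mm²; the r=11.5 cylinder at (3.5, 10.5) gives a regular 24-gon of circumradius 11.5 (constant along its height) (area = (24/2)·11.500²·sin(360°/24) = 410.75 mm²); Taking the union: the regions partially overlap — summed areas 513.72 mm² minus the doubly-counted overlap 79.11 mm² gives 434.60 mm² — area = 434.60 mm²; (whole slice rotated 60° about Z — lengths, areas and connectivity unchanged). So its area = 434.60 mm². Layer 9 is larger (434.60 vs 102.97 mm²).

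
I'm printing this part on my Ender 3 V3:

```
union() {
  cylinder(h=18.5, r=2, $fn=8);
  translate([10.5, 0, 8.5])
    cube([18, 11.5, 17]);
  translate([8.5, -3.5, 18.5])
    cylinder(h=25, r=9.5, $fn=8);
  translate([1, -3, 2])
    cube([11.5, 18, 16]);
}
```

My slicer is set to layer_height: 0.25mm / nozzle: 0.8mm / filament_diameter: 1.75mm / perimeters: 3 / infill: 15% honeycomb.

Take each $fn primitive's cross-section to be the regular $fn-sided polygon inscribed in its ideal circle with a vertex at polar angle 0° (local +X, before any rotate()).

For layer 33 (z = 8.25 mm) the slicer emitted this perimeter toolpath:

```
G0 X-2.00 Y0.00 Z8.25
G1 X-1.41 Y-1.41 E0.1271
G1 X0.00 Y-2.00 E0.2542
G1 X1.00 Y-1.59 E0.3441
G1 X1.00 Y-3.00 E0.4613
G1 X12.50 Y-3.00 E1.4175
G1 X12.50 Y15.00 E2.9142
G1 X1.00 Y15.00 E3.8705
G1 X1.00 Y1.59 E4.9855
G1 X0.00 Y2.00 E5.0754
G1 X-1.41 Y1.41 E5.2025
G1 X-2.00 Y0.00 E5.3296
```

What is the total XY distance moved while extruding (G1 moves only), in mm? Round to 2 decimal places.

Sum the Euclidean lengths of each G1 segment: total = 64.10 mm.

64.10 mm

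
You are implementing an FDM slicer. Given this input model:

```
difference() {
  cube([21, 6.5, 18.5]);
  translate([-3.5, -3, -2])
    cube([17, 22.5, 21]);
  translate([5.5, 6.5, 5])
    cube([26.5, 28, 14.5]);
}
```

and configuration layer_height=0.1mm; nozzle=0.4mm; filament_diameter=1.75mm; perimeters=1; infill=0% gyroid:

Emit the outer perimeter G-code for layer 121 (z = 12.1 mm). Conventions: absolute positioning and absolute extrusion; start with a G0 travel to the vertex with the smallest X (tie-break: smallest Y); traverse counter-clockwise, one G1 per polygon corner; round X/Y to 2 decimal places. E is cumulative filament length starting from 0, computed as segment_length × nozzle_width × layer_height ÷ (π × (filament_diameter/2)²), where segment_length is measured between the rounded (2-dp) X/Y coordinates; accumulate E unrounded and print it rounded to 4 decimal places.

At z = 12.1 mm: the cube is present — its section is the full 21×6.5 rectangle; the 17×22.5 cube at (-3.5, -3) contributes its full rectangle; the 26.5×28 cube at (5.5, 6.5) contributes its full rectangle; Taking the first minus the rest: starting from the 21×6.5 cube, the 17×22.5 cube at (-3.5, -3) partially overlaps it — only the 87.75 mm² overlap (of its 382.50 mm²) is removed, clipping the outline; the 26.5×28 cube at (5.5, 6.5) misses the remaining region (no effect) — 1 connected region. The outline is a single polygon with 4 vertices. Extrusion per mm of travel: 0.4 × 0.1 / (π × 0.875²) = 0.016630. Accumulating E over each segment gives final E = 0.4656.

G0 X13.50 Y0.00 Z12.10
G1 X21.00 Y0.00 E0.1247
G1 X21.00 Y6.50 E0.2328
G1 X13.50 Y6.50 E0.3575
G1 X13.50 Y0.00 E0.4656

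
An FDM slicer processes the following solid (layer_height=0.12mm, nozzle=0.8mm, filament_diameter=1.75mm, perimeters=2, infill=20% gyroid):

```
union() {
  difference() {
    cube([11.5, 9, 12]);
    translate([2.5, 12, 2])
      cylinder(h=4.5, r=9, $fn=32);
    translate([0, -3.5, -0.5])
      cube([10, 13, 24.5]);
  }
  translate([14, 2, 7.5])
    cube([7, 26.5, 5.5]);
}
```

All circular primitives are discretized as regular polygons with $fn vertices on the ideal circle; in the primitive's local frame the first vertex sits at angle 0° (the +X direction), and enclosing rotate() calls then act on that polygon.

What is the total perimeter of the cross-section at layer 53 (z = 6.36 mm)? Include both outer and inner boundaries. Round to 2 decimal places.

20.27 mm

At z = 6.36 mm: the cube is present — its section is the full 11.5×9 rectangle (perimeter 41.00 mm); the r=9 cylinder at (2.5, 12) contributes a regular 32-gon of circumradius 9 (perimeter = 2·32·9.000·sin(180°/32) = 56.46 mm); the cube at (0, -3.5) is present — its section is the full 10×13 rectangle (perimeter 46.00 mm); Taking the first minus the rest: starting from the 11.5×9 cube, the r=9 cylinder at (2.5, 12) partially overlaps it — only the 51.45 mm² overlap (of its 252.84 mm²) is removed, clipping the outline; the 10×13 cube at (0, -3.5) partially overlaps it — only the 39.57 mm² overlap (of its 130.00 mm²) is removed, clipping the outline — boundary = 20.27 mm; the cube at (14, 2) is not intersected at this z (z outside [7.5, 13]); Combining (union): only the result so far is present, so the union is just that shape — boundary = 20.27 mm. Overall, the cross-section is a single solid region. Total boundary length (outer) = 20.27 mm.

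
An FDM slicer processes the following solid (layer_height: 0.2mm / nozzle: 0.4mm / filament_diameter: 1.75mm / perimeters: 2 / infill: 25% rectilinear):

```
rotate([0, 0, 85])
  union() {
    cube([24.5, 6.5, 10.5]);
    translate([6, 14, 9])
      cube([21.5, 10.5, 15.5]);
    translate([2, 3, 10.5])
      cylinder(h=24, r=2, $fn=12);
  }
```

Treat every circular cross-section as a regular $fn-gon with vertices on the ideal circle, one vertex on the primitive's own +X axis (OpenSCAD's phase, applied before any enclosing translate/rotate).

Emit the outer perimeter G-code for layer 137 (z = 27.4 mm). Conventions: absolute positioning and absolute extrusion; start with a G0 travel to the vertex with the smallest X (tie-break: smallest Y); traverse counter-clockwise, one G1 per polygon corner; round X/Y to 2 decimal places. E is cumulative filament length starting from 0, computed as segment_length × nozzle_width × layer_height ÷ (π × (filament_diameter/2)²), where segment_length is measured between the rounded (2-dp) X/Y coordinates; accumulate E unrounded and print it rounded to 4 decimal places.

At z = 27.4 mm: the cube is not intersected at this z (z outside [0, 10.5]); the cube at (6, 14) is not intersected at this z (z outside [9, 24.5]); the cylinder at (2, 3): section is a regular 12-gon, circumradius r=2; Combining (union): only the r=2 cylinder at (2, 3) is present, so the union is just that shape — 1 connected region; (whole slice rotated 85° about Z — lengths, areas and connectivity unchanged). The outline is a single polygon with 12 vertices. Extrusion per mm of travel: 0.4 × 0.2 / (π × 0.875²) = 0.033260. Accumulating E over each segment gives final E = 0.4133.

G0 X-4.81 Y2.43 Z27.40
G1 X-4.63 Y1.41 E0.0344
G1 X-3.96 Y0.62 E0.0689
G1 X-2.99 Y0.26 E0.1033
G1 X-1.97 Y0.44 E0.1378
G1 X-1.18 Y1.11 E0.1722
G1 X-0.82 Y2.08 E0.2066
G1 X-1.00 Y3.10 E0.2411
G1 X-1.67 Y3.89 E0.2755
G1 X-2.64 Y4.25 E0.3099
G1 X-3.66 Y4.07 E0.3444
G1 X-4.45 Y3.40 E0.3788
G1 X-4.81 Y2.43 E0.4133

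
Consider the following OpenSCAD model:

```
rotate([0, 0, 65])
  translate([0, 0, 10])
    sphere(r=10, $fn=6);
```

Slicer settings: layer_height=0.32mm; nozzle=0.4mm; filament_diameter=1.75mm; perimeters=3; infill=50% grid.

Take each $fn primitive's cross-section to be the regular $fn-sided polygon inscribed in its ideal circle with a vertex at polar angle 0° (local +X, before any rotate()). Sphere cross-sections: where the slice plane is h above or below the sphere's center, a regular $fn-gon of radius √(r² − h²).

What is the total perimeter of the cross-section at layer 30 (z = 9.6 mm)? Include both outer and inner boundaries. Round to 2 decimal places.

59.95 mm

At z = 9.6 mm: the sphere: section is a regular 6-gon, circumradius = √(r²−h²) = √(10²−0.4²) = 9.992 (perimeter = 2·6·9.992·sin(180°/6) = 59.95 mm); (rotated 65° about Z; rotation is an isometry so areas/perimeters/island counts are preserved). Overall, the cross-section is a single solid region. Total boundary length (outer) = 59.95 mm.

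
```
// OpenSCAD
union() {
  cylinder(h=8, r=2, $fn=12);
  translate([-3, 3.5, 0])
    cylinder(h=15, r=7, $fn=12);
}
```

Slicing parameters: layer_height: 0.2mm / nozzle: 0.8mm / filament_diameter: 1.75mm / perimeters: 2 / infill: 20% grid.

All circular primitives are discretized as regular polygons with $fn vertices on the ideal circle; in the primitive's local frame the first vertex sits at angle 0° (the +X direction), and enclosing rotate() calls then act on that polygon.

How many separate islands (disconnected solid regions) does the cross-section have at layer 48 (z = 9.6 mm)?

1

At z = 9.6 mm: the cylinder is not intersected at this z (z outside [0, 8]); the r=7 cylinder at (-3, 3.5) gives a regular 12-gon of circumradius 7 (constant along its height); Taking the union: only the r=7 cylinder at (-3, 3.5) is present, so the union is just that shape — 1 connected region. Overall, the cross-section is a single solid region. Island count = 1.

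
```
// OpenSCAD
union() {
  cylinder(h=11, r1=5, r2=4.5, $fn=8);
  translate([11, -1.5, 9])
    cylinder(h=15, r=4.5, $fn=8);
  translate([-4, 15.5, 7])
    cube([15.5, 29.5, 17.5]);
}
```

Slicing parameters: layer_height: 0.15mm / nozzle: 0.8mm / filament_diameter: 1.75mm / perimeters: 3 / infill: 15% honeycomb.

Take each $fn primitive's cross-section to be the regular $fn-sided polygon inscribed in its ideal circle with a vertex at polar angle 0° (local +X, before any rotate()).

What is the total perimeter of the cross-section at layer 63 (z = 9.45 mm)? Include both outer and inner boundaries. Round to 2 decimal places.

At z = 9.45 mm: the cone: at t=0.859 of its height the radius interpolates to r₁+(r₂−r₁)t = 4.570, giving a regular 8-gon of that circumradius (perimeter = 2·8·4.570·sin(180°/8) = 27.98 mm); the r=4.5 cylinder at (11, -1.5) contributes a regular 8-gon of circumradius 4.5 (perimeter = 2·8·4.500·sin(180°/8) = 27.55 mm); the cube at (-4, 15.5) is present — its section is the full 15.5×29.5 rectangle (perimeter 90.00 mm); Merging all regions: the 3 present regions are separate (no shared area or edge), so areas and boundary lengths simply add and each stays a separate island — boundary = 145.54 mm. Overall, the cross-section has 3 separate islands. Total boundary length (outer) = 145.54 mm.

145.54 mm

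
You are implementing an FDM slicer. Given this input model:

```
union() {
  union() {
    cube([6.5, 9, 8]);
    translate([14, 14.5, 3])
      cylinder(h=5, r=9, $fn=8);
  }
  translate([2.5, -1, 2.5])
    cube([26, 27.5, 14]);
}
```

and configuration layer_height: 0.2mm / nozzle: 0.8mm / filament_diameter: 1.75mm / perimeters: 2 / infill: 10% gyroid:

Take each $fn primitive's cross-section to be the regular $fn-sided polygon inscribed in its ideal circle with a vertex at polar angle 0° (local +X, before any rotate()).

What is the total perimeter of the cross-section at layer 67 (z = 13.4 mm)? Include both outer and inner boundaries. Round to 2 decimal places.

At z = 13.4 mm: the cube is absent (z outside [0, 8]); the cylinder at (14, 14.5) is absent (z outside [3, 8]); Merging all regions: nothing is present at this height; the cube at (2.5, -1) (footprint 26×27.5) is included at this height (perimeter 107.00 mm); Combining (union): only the 26×27.5 cube at (2.5, -1) is present, so the union is just that shape — boundary = 107.00 mm. Overall, the cross-section is a single solid region. Total boundary length (outer) = 107.00 mm.

107.00 mm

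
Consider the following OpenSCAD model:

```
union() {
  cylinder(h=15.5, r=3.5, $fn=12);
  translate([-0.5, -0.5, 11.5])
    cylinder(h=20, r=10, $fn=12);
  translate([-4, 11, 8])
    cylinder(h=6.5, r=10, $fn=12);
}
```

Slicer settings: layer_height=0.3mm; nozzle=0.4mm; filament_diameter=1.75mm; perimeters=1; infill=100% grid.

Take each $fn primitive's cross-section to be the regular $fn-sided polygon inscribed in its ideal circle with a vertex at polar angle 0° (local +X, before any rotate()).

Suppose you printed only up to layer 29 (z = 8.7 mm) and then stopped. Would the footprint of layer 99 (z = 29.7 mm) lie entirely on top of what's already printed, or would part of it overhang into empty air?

part overhangs

Compare the two slices. At z = 8.7: the r=3.5 cylinder gives a regular 12-gon of circumradius 3.5 (constant along its height) (area = (12/2)·3.500²·sin(360°/12) = 36.75 mm²); the cylinder at (-0.5, -0.5) is not intersected at this z (z outside [11.5, 31.5]); the r=10 cylinder at (-4, 11) contributes a regular 12-gon of circumradius 10 (area = (12/2)·10.000²·sin(360°/12) = 300.00 mm²); Merging all regions: the regions partially overlap — summed areas 336.75 mm² minus the doubly-counted overlap 5.24 mm² gives 331.51 mm² — area = 331.51 mm². At z = 29.7: the cylinder does not reach this height (z outside [0, 15.5]); the r=10 cylinder at (-0.5, -0.5) gives a regular 12-gon of circumradius 10 (constant along its height) (area = (12/2)·10.000²·sin(360°/12) = 300.00 mm²); the cylinder at (-4, 11) is not intersected at this z (z outside [8, 14.5]); Taking the union: only the r=10 cylinder at (-0.5, -0.5) is present, so the union is just that shape — area = 300.00 mm². Checking containment: at z = 29.7 the cross-section extends beyond the z = 8.7 cross-section by about 187.23 mm².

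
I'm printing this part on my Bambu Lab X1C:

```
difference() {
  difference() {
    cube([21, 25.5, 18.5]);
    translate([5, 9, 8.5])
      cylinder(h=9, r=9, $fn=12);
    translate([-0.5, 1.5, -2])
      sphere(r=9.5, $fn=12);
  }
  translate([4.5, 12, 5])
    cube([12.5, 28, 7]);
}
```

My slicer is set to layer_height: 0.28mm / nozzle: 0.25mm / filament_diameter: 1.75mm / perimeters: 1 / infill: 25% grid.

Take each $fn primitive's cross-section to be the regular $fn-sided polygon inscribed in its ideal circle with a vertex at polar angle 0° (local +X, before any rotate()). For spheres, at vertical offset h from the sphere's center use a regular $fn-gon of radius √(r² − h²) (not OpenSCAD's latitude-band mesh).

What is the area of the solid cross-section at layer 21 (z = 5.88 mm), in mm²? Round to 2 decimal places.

At z = 5.88 mm: the cube is present — its section is the full 21×25.5 rectangle (area 535.50 mm²); the cylinder at (5, 9) does not reach this height (z outside [8.5, 17.5]); the sphere at (-0.5, 1.5): section is a regular 12-gon, circumradius = √(r²−h²) = √(9.5²−7.88²) = 5.306 (area = (12/2)·5.306²·sin(360°/12) = 84.47 mm²); Subtracting the remaining from the first: starting from the 21×25.5 cube (535.50 mm²), the r=9.5 sphere at (-0.5, 1.5) partially overlaps it — only the 25.40 mm² overlap (of its 84.47 mm²) is removed, clipping the outline — area = 510.10 mm²; the cube at (4.5, 12) is present — its section is the full 12.5×28 rectangle (area 350.00 mm²); Taking the first minus the rest: starting from that combined region (510.10 mm²), the 12.5×28 cube at (4.5, 12) partially overlaps it — only the 168.75 mm² overlap (of its 350.00 mm²) is removed, clipping the outline — area = 341.35 mm². Overall, the cross-section is a single solid region. Net area = 341.35 mm².

341.35 mm²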